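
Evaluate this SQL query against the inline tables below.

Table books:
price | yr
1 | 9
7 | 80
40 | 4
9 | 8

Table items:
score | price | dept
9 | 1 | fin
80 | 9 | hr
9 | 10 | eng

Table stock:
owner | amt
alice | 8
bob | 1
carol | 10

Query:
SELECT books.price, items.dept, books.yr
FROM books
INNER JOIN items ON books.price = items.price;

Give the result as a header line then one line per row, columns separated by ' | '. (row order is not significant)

== RESULT ==
books.price | items.dept | books.yr
1 | fin | 9
9 | hr | 8

Derivation:
After JOIN items (2 rows):
books.price | books.yr | items.score | items.price | items.dept
1 | 9 | 9 | 1 | fin
9 | 8 | 80 | 9 | hr
After SELECT (2 rows):
books.price | items.dept | books.yr
1 | fin | 9
9 | hr | 8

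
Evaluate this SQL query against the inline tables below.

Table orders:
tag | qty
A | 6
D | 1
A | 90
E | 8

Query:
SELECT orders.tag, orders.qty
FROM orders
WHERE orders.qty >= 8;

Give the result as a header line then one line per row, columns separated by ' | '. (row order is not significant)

== RESULT ==
orders.tag | orders.qty
A | 90
E | 8

Derivation:
After WHERE (2 rows):
orders.tag | orders.qty
A | 90
E | 8
After SELECT (2 rows):
orders.tag | orders.qty
A | 90
E | 8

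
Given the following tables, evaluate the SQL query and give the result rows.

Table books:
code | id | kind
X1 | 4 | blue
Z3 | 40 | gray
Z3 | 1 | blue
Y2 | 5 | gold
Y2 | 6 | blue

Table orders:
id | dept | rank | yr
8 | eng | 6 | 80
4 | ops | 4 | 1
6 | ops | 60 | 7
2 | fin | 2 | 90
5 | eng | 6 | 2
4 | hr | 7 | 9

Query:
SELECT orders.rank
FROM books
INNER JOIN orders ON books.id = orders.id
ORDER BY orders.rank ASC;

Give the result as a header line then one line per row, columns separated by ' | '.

After JOIN orders (4 rows):
books.code | books.id | books.kind | orders.id | orders.dept | orders.rank | orders.yr
X1 | 4 | blue | 4 | ops | 4 | 1
X1 | 4 | blue | 4 | hr | 7 | 9
Y2 | 5 | gold | 5 | eng | 6 | 2
Y2 | 6 | blue | 6 | ops | 60 | 7
After SELECT (4 rows):
orders.rank
4
7
6
60
After ORDER BY (4 rows):
orders.rank
4
6
7
60

== RESULT ==
orders.rank
4
6
7
60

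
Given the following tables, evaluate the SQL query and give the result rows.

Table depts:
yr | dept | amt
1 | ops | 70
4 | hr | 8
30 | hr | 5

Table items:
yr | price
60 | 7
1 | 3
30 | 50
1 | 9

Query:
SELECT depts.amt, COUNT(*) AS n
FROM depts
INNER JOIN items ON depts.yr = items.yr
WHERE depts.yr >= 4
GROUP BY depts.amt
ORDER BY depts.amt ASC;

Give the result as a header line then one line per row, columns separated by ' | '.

After JOIN items (3 rows):
depts.yr | depts.dept | depts.amt | items.yr | items.price
1 | ops | 70 | 1 | 3
1 | ops | 70 | 1 | 9
30 | hr | 5 | 30 | 50
After WHERE (1 rows):
depts.yr | depts.dept | depts.amt | items.yr | items.price
30 | hr | 5 | 30 | 50
After GROUP BY (1 rows):
depts.amt | n
5 | 1
After ORDER BY (1 rows):
depts.amt | n
5 | 1

== RESULT ==
depts.amt | n
5 | 1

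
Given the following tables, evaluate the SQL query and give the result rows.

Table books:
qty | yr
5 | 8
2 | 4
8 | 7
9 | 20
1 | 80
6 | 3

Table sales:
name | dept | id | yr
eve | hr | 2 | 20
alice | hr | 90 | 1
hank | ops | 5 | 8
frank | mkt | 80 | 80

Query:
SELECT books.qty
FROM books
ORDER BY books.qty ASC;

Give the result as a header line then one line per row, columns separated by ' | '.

== RESULT ==
books.qty
1
2
5
6
8
9

Derivation:
After SELECT (6 rows):
books.qty
5
2
8
9
1
6
After ORDER BY (6 rows):
books.qty
1
2
5
6
8
9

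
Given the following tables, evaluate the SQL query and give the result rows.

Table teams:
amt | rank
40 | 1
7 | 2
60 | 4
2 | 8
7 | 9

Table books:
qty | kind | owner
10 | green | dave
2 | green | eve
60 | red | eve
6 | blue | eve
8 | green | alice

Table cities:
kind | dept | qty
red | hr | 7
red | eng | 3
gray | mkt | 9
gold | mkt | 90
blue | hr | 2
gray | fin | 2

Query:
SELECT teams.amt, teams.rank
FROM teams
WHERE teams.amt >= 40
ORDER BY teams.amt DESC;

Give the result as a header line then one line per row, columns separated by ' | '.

After WHERE (2 rows):
teams.amt | teams.rank
40 | 1
60 | 4
After SELECT (2 rows):
teams.amt | teams.rank
40 | 1
60 | 4
After ORDER BY (2 rows):
teams.amt | teams.rank
60 | 4
40 | 1

== RESULT ==
teams.amt | teams.rank
60 | 4
40 | 1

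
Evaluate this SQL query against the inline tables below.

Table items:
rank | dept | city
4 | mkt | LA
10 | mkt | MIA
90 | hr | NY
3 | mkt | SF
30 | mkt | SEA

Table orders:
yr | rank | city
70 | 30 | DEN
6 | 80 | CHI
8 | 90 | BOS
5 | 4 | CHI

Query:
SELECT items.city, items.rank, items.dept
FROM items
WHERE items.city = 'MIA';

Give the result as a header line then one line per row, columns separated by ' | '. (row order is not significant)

After WHERE (1 rows):
items.rank | items.dept | items.city
10 | mkt | MIA
After SELECT (1 rows):
items.city | items.rank | items.dept
MIA | 10 | mkt

== RESULT ==
items.city | items.rank | items.dept
MIA | 10 | mkt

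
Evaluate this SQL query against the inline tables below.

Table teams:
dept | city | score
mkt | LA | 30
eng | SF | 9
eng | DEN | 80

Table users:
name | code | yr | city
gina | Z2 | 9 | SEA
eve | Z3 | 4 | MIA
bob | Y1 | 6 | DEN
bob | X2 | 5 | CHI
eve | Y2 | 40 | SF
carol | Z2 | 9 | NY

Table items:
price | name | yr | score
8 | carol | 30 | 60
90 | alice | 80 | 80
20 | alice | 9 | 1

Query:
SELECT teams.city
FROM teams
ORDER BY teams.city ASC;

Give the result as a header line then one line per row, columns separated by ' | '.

After SELECT (3 rows):
teams.city
LA
SF
DEN
After ORDER BY (3 rows):
teams.city
DEN
LA
SF

== RESULT ==
teams.city
DEN
LA
SF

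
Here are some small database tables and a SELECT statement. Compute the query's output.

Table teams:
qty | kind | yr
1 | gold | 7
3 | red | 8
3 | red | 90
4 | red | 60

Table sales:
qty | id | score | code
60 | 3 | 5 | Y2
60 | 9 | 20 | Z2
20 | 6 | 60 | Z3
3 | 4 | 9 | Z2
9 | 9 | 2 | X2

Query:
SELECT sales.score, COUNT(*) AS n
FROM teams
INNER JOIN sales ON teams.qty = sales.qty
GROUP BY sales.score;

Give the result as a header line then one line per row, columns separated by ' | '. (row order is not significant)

== RESULT ==
sales.score | n
9 | 2

Derivation:
After JOIN sales (2 rows):
teams.qty | teams.kind | teams.yr | sales.qty | sales.id | sales.score | sales.code
3 | red | 8 | 3 | 4 | 9 | Z2
3 | red | 90 | 3 | 4 | 9 | Z2
After GROUP BY (1 rows):
sales.score | n
9 | 2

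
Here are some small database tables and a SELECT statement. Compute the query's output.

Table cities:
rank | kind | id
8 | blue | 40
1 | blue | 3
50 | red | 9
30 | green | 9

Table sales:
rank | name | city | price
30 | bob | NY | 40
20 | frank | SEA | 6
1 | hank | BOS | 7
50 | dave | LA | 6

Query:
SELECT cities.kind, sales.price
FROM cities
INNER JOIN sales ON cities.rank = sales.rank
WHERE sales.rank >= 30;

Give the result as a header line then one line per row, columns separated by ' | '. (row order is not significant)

After JOIN sales (3 rows):
cities.rank | cities.kind | cities.id | sales.rank | sales.name | sales.city | sales.price
1 | blue | 3 | 1 | hank | BOS | 7
50 | red | 9 | 50 | dave | LA | 6
30 | green | 9 | 30 | bob | NY | 40
After WHERE (2 rows):
cities.rank | cities.kind | cities.id | sales.rank | sales.name | sales.city | sales.price
50 | red | 9 | 50 | dave | LA | 6
30 | green | 9 | 30 | bob | NY | 40
After SELECT (2 rows):
cities.kind | sales.price
red | 6
green | 40

== RESULT ==
cities.kind | sales.price
red | 6
green | 40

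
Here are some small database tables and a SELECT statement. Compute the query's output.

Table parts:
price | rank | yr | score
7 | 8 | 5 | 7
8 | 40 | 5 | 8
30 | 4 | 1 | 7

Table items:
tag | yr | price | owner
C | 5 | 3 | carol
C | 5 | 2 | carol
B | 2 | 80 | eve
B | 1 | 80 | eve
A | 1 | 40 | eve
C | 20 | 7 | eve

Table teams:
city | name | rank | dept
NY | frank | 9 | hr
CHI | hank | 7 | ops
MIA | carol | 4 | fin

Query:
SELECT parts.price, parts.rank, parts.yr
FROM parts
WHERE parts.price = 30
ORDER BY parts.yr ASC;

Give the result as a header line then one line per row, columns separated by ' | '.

After WHERE (1 rows):
parts.price | parts.rank | parts.yr | parts.score
30 | 4 | 1 | 7
After SELECT (1 rows):
parts.price | parts.rank | parts.yr
30 | 4 | 1
After ORDER BY (1 rows):
parts.price | parts.rank | parts.yr
30 | 4 | 1

== RESULT ==
parts.price | parts.rank | parts.yr
30 | 4 | 1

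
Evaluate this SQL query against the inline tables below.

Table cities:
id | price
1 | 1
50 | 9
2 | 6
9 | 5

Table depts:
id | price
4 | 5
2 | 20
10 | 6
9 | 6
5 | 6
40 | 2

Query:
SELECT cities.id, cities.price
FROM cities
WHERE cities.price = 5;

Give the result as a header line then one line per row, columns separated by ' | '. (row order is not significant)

== RESULT ==
cities.id | cities.price
9 | 5

Derivation:
After WHERE (1 rows):
cities.id | cities.price
9 | 5
After SELECT (1 rows):
cities.id | cities.price
9 | 5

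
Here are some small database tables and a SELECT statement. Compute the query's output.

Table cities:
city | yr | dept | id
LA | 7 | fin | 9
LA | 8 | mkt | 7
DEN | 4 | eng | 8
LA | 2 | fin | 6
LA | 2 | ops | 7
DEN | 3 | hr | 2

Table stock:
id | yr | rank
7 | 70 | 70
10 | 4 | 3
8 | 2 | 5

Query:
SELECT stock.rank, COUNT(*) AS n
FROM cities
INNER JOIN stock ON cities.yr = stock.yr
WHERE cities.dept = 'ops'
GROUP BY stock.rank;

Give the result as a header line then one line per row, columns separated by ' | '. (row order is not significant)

After JOIN stock (3 rows):
cities.city | cities.yr | cities.dept | cities.id | stock.id | stock.yr | stock.rank
DEN | 4 | eng | 8 | 10 | 4 | 3
LA | 2 | fin | 6 | 8 | 2 | 5
LA | 2 | ops | 7 | 8 | 2 | 5
After WHERE (1 rows):
cities.city | cities.yr | cities.dept | cities.id | stock.id | stock.yr | stock.rank
LA | 2 | ops | 7 | 8 | 2 | 5
After GROUP BY (1 rows):
stock.rank | n
5 | 1

== RESULT ==
stock.rank | n
5 | 1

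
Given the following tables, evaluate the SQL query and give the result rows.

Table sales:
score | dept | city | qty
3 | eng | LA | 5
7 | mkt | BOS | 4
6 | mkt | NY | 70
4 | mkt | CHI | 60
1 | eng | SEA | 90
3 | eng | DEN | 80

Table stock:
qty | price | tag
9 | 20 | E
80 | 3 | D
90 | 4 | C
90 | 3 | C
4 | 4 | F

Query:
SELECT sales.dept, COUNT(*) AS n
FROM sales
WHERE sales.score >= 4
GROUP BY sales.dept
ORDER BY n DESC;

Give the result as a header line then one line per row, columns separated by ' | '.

After WHERE (3 rows):
sales.score | sales.dept | sales.city | sales.qty
7 | mkt | BOS | 4
6 | mkt | NY | 70
4 | mkt | CHI | 60
After GROUP BY (1 rows):
sales.dept | n
mkt | 3
After ORDER BY (1 rows):
sales.dept | n
mkt | 3

== RESULT ==
sales.dept | n
mkt | 3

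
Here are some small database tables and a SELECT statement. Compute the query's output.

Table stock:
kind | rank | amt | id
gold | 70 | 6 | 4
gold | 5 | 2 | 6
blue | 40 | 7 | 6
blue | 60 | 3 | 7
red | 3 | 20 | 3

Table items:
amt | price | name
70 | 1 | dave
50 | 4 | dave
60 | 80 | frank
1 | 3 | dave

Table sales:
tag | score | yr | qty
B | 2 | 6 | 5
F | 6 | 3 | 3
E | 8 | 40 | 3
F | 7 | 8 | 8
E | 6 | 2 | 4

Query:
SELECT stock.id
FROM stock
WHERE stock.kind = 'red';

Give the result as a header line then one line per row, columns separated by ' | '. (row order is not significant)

After WHERE (1 rows):
stock.kind | stock.rank | stock.amt | stock.id
red | 3 | 20 | 3
After SELECT (1 rows):
stock.id
3

== RESULT ==
stock.id
3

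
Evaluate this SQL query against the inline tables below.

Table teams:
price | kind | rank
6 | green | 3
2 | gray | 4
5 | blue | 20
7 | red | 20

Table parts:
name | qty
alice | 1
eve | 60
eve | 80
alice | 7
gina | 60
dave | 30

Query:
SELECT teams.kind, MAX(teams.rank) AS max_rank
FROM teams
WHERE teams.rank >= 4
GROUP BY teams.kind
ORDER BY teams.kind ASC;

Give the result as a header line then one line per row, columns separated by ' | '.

After WHERE (3 rows):
teams.price | teams.kind | teams.rank
2 | gray | 4
5 | blue | 20
7 | red | 20
After GROUP BY (3 rows):
teams.kind | max_rank
gray | 4
blue | 20
red | 20
After ORDER BY (3 rows):
teams.kind | max_rank
blue | 20
gray | 4
red | 20

== RESULT ==
teams.kind | max_rank
blue | 20
gray | 4
red | 20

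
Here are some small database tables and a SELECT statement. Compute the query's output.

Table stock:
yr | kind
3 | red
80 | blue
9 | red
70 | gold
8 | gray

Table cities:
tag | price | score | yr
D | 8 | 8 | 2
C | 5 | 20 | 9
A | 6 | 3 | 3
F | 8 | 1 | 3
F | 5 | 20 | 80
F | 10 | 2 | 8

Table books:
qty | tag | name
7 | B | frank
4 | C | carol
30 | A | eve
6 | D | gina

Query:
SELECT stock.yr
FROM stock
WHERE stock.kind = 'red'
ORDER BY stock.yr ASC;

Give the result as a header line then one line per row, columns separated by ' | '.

== RESULT ==
stock.yr
3
9

Derivation:
After WHERE (2 rows):
stock.yr | stock.kind
3 | red
9 | red
After SELECT (2 rows):
stock.yr
3
9
After ORDER BY (2 rows):
stock.yr
3
9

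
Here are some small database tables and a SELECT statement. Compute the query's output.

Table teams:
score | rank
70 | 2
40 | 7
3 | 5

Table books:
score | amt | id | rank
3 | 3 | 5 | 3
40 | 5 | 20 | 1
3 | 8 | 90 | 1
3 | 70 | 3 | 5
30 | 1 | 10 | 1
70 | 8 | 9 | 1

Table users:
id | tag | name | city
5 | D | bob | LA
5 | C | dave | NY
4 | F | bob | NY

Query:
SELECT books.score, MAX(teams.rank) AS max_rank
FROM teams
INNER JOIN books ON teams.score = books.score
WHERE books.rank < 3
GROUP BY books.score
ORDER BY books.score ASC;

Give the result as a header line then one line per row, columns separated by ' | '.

== RESULT ==
books.score | max_rank
3 | 5
40 | 7
70 | 2

Derivation:
After JOIN books (5 rows):
teams.score | teams.rank | books.score | books.amt | books.id | books.rank
70 | 2 | 70 | 8 | 9 | 1
40 | 7 | 40 | 5 | 20 | 1
3 | 5 | 3 | 3 | 5 | 3
3 | 5 | 3 | 8 | 90 | 1
3 | 5 | 3 | 70 | 3 | 5
After WHERE (3 rows):
teams.score | teams.rank | books.score | books.amt | books.id | books.rank
70 | 2 | 70 | 8 | 9 | 1
40 | 7 | 40 | 5 | 20 | 1
3 | 5 | 3 | 8 | 90 | 1
After GROUP BY (3 rows):
books.score | max_rank
70 | 2
40 | 7
3 | 5
After ORDER BY (3 rows):
books.score | max_rank
3 | 5
40 | 7
70 | 2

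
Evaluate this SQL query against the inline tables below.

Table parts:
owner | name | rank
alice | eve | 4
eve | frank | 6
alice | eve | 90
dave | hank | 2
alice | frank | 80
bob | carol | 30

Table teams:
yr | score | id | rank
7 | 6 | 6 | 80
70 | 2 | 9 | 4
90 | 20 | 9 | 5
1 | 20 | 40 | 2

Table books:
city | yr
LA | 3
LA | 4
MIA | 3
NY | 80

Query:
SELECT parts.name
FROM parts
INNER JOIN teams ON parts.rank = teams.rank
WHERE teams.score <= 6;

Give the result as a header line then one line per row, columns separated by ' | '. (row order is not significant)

== RESULT ==
parts.name
eve
frank

Derivation:
After JOIN teams (3 rows):
parts.owner | parts.name | parts.rank | teams.yr | teams.score | teams.id | teams.rank
alice | eve | 4 | 70 | 2 | 9 | 4
dave | hank | 2 | 1 | 20 | 40 | 2
alice | frank | 80 | 7 | 6 | 6 | 80
After WHERE (2 rows):
parts.owner | parts.name | parts.rank | teams.yr | teams.score | teams.id | teams.rank
alice | eve | 4 | 70 | 2 | 9 | 4
alice | frank | 80 | 7 | 6 | 6 | 80
After SELECT (2 rows):
parts.name
eve
frank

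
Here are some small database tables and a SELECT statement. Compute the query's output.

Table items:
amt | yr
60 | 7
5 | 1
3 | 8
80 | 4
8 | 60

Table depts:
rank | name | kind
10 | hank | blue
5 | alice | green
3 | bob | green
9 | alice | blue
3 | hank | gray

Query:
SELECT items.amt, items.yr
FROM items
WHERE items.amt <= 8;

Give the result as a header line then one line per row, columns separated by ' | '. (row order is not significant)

After WHERE (3 rows):
items.amt | items.yr
5 | 1
3 | 8
8 | 60
After SELECT (3 rows):
items.amt | items.yr
5 | 1
3 | 8
8 | 60

== RESULT ==
items.amt | items.yr
5 | 1
3 | 8
8 | 60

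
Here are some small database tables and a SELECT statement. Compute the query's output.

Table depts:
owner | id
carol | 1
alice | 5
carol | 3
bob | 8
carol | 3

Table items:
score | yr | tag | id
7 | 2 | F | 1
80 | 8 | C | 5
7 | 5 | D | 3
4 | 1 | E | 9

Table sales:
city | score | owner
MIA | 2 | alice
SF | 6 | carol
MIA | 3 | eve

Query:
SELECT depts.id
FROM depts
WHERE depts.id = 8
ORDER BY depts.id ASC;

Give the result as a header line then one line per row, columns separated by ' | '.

After WHERE (1 rows):
depts.owner | depts.id
bob | 8
After SELECT (1 rows):
depts.id
8
After ORDER BY (1 rows):
depts.id
8

== RESULT ==
depts.id
8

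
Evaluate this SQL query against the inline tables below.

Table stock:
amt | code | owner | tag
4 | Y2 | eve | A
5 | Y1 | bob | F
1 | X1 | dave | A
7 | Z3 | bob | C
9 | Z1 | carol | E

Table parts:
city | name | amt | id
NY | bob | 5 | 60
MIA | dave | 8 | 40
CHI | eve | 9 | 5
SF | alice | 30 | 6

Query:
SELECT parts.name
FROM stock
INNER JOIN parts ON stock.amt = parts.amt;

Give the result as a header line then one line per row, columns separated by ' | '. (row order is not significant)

After JOIN parts (2 rows):
stock.amt | stock.code | stock.owner | stock.tag | parts.city | parts.name | parts.amt | parts.id
5 | Y1 | bob | F | NY | bob | 5 | 60
9 | Z1 | carol | E | CHI | eve | 9 | 5
After SELECT (2 rows):
parts.name
bob
eve

== RESULT ==
parts.name
bob
eve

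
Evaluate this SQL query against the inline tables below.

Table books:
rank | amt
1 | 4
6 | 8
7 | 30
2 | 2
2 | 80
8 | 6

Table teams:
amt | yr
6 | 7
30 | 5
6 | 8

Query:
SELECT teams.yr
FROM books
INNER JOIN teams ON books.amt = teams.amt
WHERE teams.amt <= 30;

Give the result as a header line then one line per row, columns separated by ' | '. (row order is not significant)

After JOIN teams (3 rows):
books.rank | books.amt | teams.amt | teams.yr
7 | 30 | 30 | 5
8 | 6 | 6 | 7
8 | 6 | 6 | 8
After WHERE (3 rows):
books.rank | books.amt | teams.amt | teams.yr
7 | 30 | 30 | 5
8 | 6 | 6 | 7
8 | 6 | 6 | 8
After SELECT (3 rows):
teams.yr
5
7
8

== RESULT ==
teams.yr
5
7
8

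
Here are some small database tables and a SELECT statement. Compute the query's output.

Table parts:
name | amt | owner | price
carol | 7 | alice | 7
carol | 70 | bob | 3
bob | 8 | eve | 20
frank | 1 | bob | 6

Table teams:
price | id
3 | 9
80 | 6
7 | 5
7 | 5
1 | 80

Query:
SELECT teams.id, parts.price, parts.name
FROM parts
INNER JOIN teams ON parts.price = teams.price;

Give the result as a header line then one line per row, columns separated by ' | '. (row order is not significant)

After JOIN teams (3 rows):
parts.name | parts.amt | parts.owner | parts.price | teams.price | teams.id
carol | 7 | alice | 7 | 7 | 5
carol | 7 | alice | 7 | 7 | 5
carol | 70 | bob | 3 | 3 | 9
After SELECT (3 rows):
teams.id | parts.price | parts.name
5 | 7 | carol
5 | 7 | carol
9 | 3 | carol

== RESULT ==
teams.id | parts.price | parts.name
5 | 7 | carol
5 | 7 | carol
9 | 3 | carol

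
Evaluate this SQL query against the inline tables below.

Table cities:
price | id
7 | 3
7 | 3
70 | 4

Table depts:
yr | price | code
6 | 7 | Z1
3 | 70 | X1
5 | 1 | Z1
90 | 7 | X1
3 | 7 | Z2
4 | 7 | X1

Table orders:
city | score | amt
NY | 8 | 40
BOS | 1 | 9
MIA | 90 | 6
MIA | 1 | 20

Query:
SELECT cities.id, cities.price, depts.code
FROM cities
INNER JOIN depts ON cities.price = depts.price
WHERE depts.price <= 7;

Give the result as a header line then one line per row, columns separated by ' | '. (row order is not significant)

After JOIN depts (9 rows):
cities.price | cities.id | depts.yr | depts.price | depts.code
7 | 3 | 6 | 7 | Z1
7 | 3 | 90 | 7 | X1
7 | 3 | 3 | 7 | Z2
7 | 3 | 4 | 7 | X1
7 | 3 | 6 | 7 | Z1
7 | 3 | 90 | 7 | X1
7 | 3 | 3 | 7 | Z2
7 | 3 | 4 | 7 | X1
70 | 4 | 3 | 70 | X1
After WHERE (8 rows):
cities.price | cities.id | depts.yr | depts.price | depts.code
7 | 3 | 6 | 7 | Z1
7 | 3 | 90 | 7 | X1
7 | 3 | 3 | 7 | Z2
7 | 3 | 4 | 7 | X1
7 | 3 | 6 | 7 | Z1
7 | 3 | 90 | 7 | X1
7 | 3 | 3 | 7 | Z2
7 | 3 | 4 | 7 | X1
After SELECT (8 rows):
cities.id | cities.price | depts.code
3 | 7 | Z1
3 | 7 | X1
3 | 7 | Z2
3 | 7 | X1
3 | 7 | Z1
3 | 7 | X1
3 | 7 | Z2
3 | 7 | X1

== RESULT ==
cities.id | cities.price | depts.code
3 | 7 | Z1
3 | 7 | X1
3 | 7 | Z2
3 | 7 | X1
3 | 7 | Z1
3 | 7 | X1
3 | 7 | Z2
3 | 7 | X1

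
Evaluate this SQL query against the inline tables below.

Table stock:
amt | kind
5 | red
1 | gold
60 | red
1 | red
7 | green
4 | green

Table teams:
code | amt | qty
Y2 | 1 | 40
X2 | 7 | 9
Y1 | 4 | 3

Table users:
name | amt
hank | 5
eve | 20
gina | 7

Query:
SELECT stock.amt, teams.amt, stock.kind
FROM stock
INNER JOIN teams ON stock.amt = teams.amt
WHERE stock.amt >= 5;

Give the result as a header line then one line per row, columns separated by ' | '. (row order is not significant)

After JOIN teams (4 rows):
stock.amt | stock.kind | teams.code | teams.amt | teams.qty
1 | gold | Y2 | 1 | 40
1 | red | Y2 | 1 | 40
7 | green | X2 | 7 | 9
4 | green | Y1 | 4 | 3
After WHERE (1 rows):
stock.amt | stock.kind | teams.code | teams.amt | teams.qty
7 | green | X2 | 7 | 9
After SELECT (1 rows):
stock.amt | teams.amt | stock.kind
7 | 7 | green

== RESULT ==
stock.amt | teams.amt | stock.kind
7 | 7 | green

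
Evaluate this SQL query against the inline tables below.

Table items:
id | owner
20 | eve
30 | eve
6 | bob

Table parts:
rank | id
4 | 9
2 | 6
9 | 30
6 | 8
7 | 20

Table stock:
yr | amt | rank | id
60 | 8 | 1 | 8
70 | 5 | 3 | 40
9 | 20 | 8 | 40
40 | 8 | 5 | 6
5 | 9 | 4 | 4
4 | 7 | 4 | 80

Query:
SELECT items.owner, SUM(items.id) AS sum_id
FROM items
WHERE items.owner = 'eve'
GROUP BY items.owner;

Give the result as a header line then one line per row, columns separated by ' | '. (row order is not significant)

After WHERE (2 rows):
items.id | items.owner
20 | eve
30 | eve
After GROUP BY (1 rows):
items.owner | sum_id
eve | 50

== RESULT ==
items.owner | sum_id
eve | 50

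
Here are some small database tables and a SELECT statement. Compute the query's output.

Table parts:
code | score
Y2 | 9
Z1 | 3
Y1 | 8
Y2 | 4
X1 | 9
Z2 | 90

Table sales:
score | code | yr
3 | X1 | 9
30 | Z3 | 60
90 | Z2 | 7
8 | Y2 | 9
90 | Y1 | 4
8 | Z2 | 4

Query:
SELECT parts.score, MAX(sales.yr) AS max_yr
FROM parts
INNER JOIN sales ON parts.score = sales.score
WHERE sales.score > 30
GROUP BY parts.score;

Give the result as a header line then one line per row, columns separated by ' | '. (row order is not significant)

After JOIN sales (5 rows):
parts.code | parts.score | sales.score | sales.code | sales.yr
Z1 | 3 | 3 | X1 | 9
Y1 | 8 | 8 | Y2 | 9
Y1 | 8 | 8 | Z2 | 4
Z2 | 90 | 90 | Z2 | 7
Z2 | 90 | 90 | Y1 | 4
After WHERE (2 rows):
parts.code | parts.score | sales.score | sales.code | sales.yr
Z2 | 90 | 90 | Z2 | 7
Z2 | 90 | 90 | Y1 | 4
After GROUP BY (1 rows):
parts.score | max_yr
90 | 7

== RESULT ==
parts.score | max_yr
90 | 7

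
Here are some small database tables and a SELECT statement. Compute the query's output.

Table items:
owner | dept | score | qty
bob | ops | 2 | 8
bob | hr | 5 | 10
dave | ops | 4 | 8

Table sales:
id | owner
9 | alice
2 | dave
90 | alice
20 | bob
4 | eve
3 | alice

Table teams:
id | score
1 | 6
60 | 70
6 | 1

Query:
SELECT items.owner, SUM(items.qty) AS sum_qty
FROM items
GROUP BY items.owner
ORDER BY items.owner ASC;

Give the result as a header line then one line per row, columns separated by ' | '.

After GROUP BY (2 rows):
items.owner | sum_qty
bob | 18
dave | 8
After ORDER BY (2 rows):
items.owner | sum_qty
bob | 18
dave | 8

== RESULT ==
items.owner | sum_qty
bob | 18
dave | 8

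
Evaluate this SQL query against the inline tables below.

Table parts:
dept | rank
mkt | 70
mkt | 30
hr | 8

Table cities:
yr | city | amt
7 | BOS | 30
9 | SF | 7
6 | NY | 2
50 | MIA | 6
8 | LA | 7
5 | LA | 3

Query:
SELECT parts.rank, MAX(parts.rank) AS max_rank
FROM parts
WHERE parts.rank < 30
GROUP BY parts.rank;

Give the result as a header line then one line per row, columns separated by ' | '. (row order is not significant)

After WHERE (1 rows):
parts.dept | parts.rank
hr | 8
After GROUP BY (1 rows):
parts.rank | max_rank
8 | 8

== RESULT ==
parts.rank | max_rank
8 | 8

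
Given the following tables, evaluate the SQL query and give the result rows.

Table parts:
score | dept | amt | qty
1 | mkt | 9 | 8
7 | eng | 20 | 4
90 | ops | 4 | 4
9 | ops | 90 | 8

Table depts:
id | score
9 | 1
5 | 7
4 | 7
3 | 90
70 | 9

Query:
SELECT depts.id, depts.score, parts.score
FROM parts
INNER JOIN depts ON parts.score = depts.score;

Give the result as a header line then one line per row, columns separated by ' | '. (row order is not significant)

== RESULT ==
depts.id | depts.score | parts.score
9 | 1 | 1
5 | 7 | 7
4 | 7 | 7
3 | 90 | 90
70 | 9 | 9

Derivation:
After JOIN depts (5 rows):
parts.score | parts.dept | parts.amt | parts.qty | depts.id | depts.score
1 | mkt | 9 | 8 | 9 | 1
7 | eng | 20 | 4 | 5 | 7
7 | eng | 20 | 4 | 4 | 7
90 | ops | 4 | 4 | 3 | 90
9 | ops | 90 | 8 | 70 | 9
After SELECT (5 rows):
depts.id | depts.score | parts.score
9 | 1 | 1
5 | 7 | 7
4 | 7 | 7
3 | 90 | 90
70 | 9 | 9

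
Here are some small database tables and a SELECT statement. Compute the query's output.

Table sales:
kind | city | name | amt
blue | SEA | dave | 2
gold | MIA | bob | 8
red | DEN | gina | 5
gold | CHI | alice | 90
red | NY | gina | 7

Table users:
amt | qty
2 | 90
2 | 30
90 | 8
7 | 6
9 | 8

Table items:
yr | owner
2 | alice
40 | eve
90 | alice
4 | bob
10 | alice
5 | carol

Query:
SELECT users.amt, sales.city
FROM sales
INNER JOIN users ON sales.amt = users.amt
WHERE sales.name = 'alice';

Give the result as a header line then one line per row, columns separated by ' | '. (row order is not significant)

After JOIN users (4 rows):
sales.kind | sales.city | sales.name | sales.amt | users.amt | users.qty
blue | SEA | dave | 2 | 2 | 90
blue | SEA | dave | 2 | 2 | 30
gold | CHI | alice | 90 | 90 | 8
red | NY | gina | 7 | 7 | 6
After WHERE (1 rows):
sales.kind | sales.city | sales.name | sales.amt | users.amt | users.qty
gold | CHI | alice | 90 | 90 | 8
After SELECT (1 rows):
users.amt | sales.city
90 | CHI

== RESULT ==
users.amt | sales.city
90 | CHI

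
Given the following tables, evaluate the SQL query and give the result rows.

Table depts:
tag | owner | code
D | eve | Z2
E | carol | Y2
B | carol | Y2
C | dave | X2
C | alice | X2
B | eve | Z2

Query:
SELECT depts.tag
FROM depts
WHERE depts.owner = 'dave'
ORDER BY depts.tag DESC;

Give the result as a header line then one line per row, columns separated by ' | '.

After WHERE (1 rows):
depts.tag | depts.owner | depts.code
C | dave | X2
After SELECT (1 rows):
depts.tag
C
After ORDER BY (1 rows):
depts.tag
C

== RESULT ==
depts.tag
C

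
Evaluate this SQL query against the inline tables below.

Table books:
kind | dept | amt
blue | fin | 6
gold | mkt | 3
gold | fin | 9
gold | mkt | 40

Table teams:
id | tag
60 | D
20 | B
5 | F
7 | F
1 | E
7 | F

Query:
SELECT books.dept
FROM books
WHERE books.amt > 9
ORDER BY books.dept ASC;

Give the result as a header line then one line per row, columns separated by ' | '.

After WHERE (1 rows):
books.kind | books.dept | books.amt
gold | mkt | 40
After SELECT (1 rows):
books.dept
mkt
After ORDER BY (1 rows):
books.dept
mkt

== RESULT ==
books.dept
mkt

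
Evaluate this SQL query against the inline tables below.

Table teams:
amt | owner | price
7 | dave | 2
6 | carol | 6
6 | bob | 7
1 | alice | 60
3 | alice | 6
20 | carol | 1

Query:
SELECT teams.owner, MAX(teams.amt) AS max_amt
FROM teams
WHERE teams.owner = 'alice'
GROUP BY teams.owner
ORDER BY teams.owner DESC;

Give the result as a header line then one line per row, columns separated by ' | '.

After WHERE (2 rows):
teams.amt | teams.owner | teams.price
1 | alice | 60
3 | alice | 6
After GROUP BY (1 rows):
teams.owner | max_amt
alice | 3
After ORDER BY (1 rows):
teams.owner | max_amt
alice | 3

== RESULT ==
teams.owner | max_amt
alice | 3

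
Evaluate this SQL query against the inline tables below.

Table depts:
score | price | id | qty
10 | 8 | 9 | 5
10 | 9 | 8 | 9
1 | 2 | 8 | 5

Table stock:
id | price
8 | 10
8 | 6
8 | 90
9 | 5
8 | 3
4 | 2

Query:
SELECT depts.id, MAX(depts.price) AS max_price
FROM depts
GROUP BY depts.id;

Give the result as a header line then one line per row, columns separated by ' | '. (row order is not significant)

== RESULT ==
depts.id | max_price
9 | 8
8 | 9

Derivation:
After GROUP BY (2 rows):
depts.id | max_price
9 | 8
8 | 9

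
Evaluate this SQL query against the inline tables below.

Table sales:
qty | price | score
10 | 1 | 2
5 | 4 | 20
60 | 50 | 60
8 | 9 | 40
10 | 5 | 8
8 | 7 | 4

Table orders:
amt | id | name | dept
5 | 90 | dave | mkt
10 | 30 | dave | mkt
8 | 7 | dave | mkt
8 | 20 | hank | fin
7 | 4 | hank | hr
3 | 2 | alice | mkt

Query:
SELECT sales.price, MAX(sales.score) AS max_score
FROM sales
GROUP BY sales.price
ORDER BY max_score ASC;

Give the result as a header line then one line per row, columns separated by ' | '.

After GROUP BY (6 rows):
sales.price | max_score
1 | 2
4 | 20
50 | 60
9 | 40
5 | 8
7 | 4
After ORDER BY (6 rows):
sales.price | max_score
1 | 2
7 | 4
5 | 8
4 | 20
9 | 40
50 | 60

== RESULT ==
sales.price | max_score
1 | 2
7 | 4
5 | 8
4 | 20
9 | 40
50 | 60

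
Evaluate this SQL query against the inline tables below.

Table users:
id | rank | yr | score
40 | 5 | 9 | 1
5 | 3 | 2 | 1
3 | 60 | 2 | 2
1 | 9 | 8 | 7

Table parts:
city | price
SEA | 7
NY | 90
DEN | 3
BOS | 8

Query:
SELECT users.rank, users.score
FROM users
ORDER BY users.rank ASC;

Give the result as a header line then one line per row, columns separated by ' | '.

After SELECT (4 rows):
users.rank | users.score
5 | 1
3 | 1
60 | 2
9 | 7
After ORDER BY (4 rows):
users.rank | users.score
3 | 1
5 | 1
9 | 7
60 | 2

== RESULT ==
users.rank | users.score
3 | 1
5 | 1
9 | 7
60 | 2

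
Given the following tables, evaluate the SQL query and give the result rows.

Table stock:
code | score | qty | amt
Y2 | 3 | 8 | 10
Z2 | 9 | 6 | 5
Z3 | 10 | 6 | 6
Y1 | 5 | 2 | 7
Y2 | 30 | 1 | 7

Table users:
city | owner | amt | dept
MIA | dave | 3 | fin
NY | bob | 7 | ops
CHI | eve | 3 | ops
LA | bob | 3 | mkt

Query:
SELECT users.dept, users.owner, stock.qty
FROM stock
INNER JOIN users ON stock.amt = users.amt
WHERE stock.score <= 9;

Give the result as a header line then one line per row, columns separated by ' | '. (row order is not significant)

== RESULT ==
users.dept | users.owner | stock.qty
ops | bob | 2

Derivation:
After JOIN users (2 rows):
stock.code | stock.score | stock.qty | stock.amt | users.city | users.owner | users.amt | users.dept
Y1 | 5 | 2 | 7 | NY | bob | 7 | ops
Y2 | 30 | 1 | 7 | NY | bob | 7 | ops
After WHERE (1 rows):
stock.code | stock.score | stock.qty | stock.amt | users.city | users.owner | users.amt | users.dept
Y1 | 5 | 2 | 7 | NY | bob | 7 | ops
After SELECT (1 rows):
users.dept | users.owner | stock.qty
ops | bob | 2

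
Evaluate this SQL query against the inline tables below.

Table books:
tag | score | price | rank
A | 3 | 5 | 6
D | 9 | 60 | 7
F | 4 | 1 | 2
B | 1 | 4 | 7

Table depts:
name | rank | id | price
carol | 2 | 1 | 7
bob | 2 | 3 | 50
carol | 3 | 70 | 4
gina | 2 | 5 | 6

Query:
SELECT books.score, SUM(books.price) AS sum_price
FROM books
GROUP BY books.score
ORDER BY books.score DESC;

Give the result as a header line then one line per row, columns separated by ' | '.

== RESULT ==
books.score | sum_price
9 | 60
4 | 1
3 | 5
1 | 4

Derivation:
After GROUP BY (4 rows):
books.score | sum_price
3 | 5
9 | 60
4 | 1
1 | 4
After ORDER BY (4 rows):
books.score | sum_price
9 | 60
4 | 1
3 | 5
1 | 4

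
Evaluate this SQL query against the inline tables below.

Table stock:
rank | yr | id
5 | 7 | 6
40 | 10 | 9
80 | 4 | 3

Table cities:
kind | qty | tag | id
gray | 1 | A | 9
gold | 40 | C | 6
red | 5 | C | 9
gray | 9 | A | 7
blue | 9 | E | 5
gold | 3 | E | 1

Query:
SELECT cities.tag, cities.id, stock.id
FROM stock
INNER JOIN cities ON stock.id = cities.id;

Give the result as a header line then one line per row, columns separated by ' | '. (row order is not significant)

After JOIN cities (3 rows):
stock.rank | stock.yr | stock.id | cities.kind | cities.qty | cities.tag | cities.id
5 | 7 | 6 | gold | 40 | C | 6
40 | 10 | 9 | gray | 1 | A | 9
40 | 10 | 9 | red | 5 | C | 9
After SELECT (3 rows):
cities.tag | cities.id | stock.id
C | 6 | 6
A | 9 | 9
C | 9 | 9

== RESULT ==
cities.tag | cities.id | stock.id
C | 6 | 6
A | 9 | 9
C | 9 | 9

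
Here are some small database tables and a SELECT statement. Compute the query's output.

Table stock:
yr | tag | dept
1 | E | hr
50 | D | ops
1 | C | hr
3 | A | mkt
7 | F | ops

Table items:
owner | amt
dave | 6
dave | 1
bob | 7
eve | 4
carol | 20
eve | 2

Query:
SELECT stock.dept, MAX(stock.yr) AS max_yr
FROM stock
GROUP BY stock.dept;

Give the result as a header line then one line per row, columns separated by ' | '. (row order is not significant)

After GROUP BY (3 rows):
stock.dept | max_yr
hr | 1
ops | 50
mkt | 3

== RESULT ==
stock.dept | max_yr
hr | 1
ops | 50
mkt | 3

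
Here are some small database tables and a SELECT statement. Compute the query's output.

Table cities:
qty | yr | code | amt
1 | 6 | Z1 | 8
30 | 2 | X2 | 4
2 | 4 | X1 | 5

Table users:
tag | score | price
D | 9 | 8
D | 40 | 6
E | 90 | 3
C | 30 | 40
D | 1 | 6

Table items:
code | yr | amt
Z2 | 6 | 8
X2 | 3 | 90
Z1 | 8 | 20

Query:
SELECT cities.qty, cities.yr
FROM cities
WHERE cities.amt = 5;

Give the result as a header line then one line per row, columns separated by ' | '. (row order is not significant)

== RESULT ==
cities.qty | cities.yr
2 | 4

Derivation:
After WHERE (1 rows):
cities.qty | cities.yr | cities.code | cities.amt
2 | 4 | X1 | 5
After SELECT (1 rows):
cities.qty | cities.yr
2 | 4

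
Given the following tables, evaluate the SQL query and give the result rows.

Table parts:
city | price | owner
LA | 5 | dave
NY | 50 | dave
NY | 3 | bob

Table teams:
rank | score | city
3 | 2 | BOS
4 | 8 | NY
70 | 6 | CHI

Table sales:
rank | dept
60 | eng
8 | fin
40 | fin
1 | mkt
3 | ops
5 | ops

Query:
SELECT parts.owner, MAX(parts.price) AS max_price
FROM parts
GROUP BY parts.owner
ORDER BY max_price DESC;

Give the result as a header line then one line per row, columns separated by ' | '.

== RESULT ==
parts.owner | max_price
dave | 50
bob | 3

Derivation:
After GROUP BY (2 rows):
parts.owner | max_price
dave | 50
bob | 3
After ORDER BY (2 rows):
parts.owner | max_price
dave | 50
bob | 3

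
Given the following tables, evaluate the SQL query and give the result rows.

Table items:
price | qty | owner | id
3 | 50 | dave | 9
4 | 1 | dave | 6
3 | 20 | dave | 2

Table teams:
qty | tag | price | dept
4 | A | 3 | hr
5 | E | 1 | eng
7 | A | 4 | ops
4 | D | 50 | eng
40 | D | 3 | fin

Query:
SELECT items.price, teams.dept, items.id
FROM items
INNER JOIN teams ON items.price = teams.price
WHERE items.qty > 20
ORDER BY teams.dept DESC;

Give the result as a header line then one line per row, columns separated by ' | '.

After JOIN teams (5 rows):
items.price | items.qty | items.owner | items.id | teams.qty | teams.tag | teams.price | teams.dept
3 | 50 | dave | 9 | 4 | A | 3 | hr
3 | 50 | dave | 9 | 40 | D | 3 | fin
4 | 1 | dave | 6 | 7 | A | 4 | ops
3 | 20 | dave | 2 | 4 | A | 3 | hr
3 | 20 | dave | 2 | 40 | D | 3 | fin
After WHERE (2 rows):
items.price | items.qty | items.owner | items.id | teams.qty | teams.tag | teams.price | teams.dept
3 | 50 | dave | 9 | 4 | A | 3 | hr
3 | 50 | dave | 9 | 40 | D | 3 | fin
After SELECT (2 rows):
items.price | teams.dept | items.id
3 | hr | 9
3 | fin | 9
After ORDER BY (2 rows):
items.price | teams.dept | items.id
3 | hr | 9
3 | fin | 9

== RESULT ==
items.price | teams.dept | items.id
3 | hr | 9
3 | fin | 9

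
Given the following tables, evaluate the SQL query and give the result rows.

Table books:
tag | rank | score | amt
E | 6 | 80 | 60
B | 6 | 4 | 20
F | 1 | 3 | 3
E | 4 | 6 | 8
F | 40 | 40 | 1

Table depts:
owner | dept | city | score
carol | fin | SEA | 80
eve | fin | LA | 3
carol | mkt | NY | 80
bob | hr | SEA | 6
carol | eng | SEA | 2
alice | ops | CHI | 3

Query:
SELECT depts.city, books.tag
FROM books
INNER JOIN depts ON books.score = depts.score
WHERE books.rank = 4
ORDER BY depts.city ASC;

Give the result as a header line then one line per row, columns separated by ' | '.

== RESULT ==
depts.city | books.tag
SEA | E

Derivation:
After JOIN depts (5 rows):
books.tag | books.rank | books.score | books.amt | depts.owner | depts.dept | depts.city | depts.score
E | 6 | 80 | 60 | carol | fin | SEA | 80
E | 6 | 80 | 60 | carol | mkt | NY | 80
F | 1 | 3 | 3 | eve | fin | LA | 3
F | 1 | 3 | 3 | alice | ops | CHI | 3
E | 4 | 6 | 8 | bob | hr | SEA | 6
After WHERE (1 rows):
books.tag | books.rank | books.score | books.amt | depts.owner | depts.dept | depts.city | depts.score
E | 4 | 6 | 8 | bob | hr | SEA | 6
After SELECT (1 rows):
depts.city | books.tag
SEA | E
After ORDER BY (1 rows):
depts.city | books.tag
SEA | E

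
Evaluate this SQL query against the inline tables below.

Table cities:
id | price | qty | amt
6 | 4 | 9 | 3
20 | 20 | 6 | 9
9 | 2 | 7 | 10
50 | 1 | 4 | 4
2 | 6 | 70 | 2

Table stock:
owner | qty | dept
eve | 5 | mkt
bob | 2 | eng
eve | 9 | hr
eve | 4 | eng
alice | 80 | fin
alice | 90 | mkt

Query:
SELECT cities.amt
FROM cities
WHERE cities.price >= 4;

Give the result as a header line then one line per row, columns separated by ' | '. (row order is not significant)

After WHERE (3 rows):
cities.id | cities.price | cities.qty | cities.amt
6 | 4 | 9 | 3
20 | 20 | 6 | 9
2 | 6 | 70 | 2
After SELECT (3 rows):
cities.amt
3
9
2

== RESULT ==
cities.amt
3
9
2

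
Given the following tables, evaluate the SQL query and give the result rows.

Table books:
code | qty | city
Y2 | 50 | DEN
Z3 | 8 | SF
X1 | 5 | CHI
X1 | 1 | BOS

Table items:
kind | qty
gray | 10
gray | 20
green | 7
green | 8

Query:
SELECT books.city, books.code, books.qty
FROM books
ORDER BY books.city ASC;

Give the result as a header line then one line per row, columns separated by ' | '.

After SELECT (4 rows):
books.city | books.code | books.qty
DEN | Y2 | 50
SF | Z3 | 8
CHI | X1 | 5
BOS | X1 | 1
After ORDER BY (4 rows):
books.city | books.code | books.qty
BOS | X1 | 1
CHI | X1 | 5
DEN | Y2 | 50
SF | Z3 | 8

== RESULT ==
books.city | books.code | books.qty
BOS | X1 | 1
CHI | X1 | 5
DEN | Y2 | 50
SF | Z3 | 8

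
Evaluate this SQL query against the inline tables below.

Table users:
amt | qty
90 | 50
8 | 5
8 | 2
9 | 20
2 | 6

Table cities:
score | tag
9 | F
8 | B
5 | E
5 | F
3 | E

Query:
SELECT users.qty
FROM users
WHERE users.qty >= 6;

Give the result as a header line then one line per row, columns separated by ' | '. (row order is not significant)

After WHERE (3 rows):
users.amt | users.qty
90 | 50
9 | 20
2 | 6
After SELECT (3 rows):
users.qty
50
20
6

== RESULT ==
users.qty
50
20
6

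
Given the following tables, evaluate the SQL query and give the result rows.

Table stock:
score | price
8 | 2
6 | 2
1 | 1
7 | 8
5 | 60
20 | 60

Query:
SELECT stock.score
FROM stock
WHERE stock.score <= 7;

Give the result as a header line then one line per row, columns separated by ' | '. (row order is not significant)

== RESULT ==
stock.score
6
1
7
5

Derivation:
After WHERE (4 rows):
stock.score | stock.price
6 | 2
1 | 1
7 | 8
5 | 60
After SELECT (4 rows):
stock.score
6
1
7
5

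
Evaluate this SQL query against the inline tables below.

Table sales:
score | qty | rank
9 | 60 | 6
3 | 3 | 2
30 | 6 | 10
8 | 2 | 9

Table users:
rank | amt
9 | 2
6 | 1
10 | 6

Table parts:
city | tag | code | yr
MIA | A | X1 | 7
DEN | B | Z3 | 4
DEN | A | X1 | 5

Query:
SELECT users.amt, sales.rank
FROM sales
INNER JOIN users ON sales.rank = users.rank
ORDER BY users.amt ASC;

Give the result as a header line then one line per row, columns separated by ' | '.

== RESULT ==
users.amt | sales.rank
1 | 6
2 | 9
6 | 10

Derivation:
After JOIN users (3 rows):
sales.score | sales.qty | sales.rank | users.rank | users.amt
9 | 60 | 6 | 6 | 1
30 | 6 | 10 | 10 | 6
8 | 2 | 9 | 9 | 2
After SELECT (3 rows):
users.amt | sales.rank
1 | 6
6 | 10
2 | 9
After ORDER BY (3 rows):
users.amt | sales.rank
1 | 6
2 | 9
6 | 10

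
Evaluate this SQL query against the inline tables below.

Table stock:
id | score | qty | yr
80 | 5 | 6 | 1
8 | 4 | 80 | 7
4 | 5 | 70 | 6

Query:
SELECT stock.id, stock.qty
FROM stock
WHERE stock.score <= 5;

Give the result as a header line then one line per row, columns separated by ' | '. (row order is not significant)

After WHERE (3 rows):
stock.id | stock.score | stock.qty | stock.yr
80 | 5 | 6 | 1
8 | 4 | 80 | 7
4 | 5 | 70 | 6
After SELECT (3 rows):
stock.id | stock.qty
80 | 6
8 | 80
4 | 70

== RESULT ==
stock.id | stock.qty
80 | 6
8 | 80
4 | 70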